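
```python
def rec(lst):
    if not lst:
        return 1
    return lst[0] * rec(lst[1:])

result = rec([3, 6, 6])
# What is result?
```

Product over [3, 6, 6] = 3 * 6 * 6 = 108

Answer: 108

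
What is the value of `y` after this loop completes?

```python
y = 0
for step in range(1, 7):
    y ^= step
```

XOR of 1 to 6
`y` takes the values: 0 → 1 → 3 → 0 → 4 → 1 → 7

Answer: 7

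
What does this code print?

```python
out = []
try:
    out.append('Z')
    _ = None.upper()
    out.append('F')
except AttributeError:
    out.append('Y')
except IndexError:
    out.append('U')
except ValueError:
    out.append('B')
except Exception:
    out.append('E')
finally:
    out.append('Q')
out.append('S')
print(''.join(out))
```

Execution trace: 'Z' (try body) → 'Y' (except AttributeError) → 'Q' (finally) → 'S' (after the try/except). Output: ZYQS

Answer: ZYQS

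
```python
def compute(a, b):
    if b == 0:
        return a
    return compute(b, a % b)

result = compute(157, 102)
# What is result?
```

compute(157, 102) -> compute(102, 55) -> compute(55, 47) -> compute(47, 8) -> compute(8, 7) -> compute(7, 1) -> compute(1, 0) -> 1

Answer: 1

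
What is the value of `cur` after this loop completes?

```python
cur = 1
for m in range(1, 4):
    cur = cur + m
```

Start at 1, add 1 through 3
`cur` takes the values: 1 → 2 → 4 → 7

Answer: 7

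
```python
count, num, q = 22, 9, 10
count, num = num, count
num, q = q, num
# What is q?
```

Trace:
`count, num, q = 22, 9, 10` → count = 22; num = 9; q = 10
`count, num = num, count` → count = 9; num = 22
`num, q = q, num` → num = 10; q = 22
So q = 22

Answer: 22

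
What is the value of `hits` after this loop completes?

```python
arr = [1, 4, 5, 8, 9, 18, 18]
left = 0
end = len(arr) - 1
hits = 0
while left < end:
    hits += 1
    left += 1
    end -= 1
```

Iterations until pointers meet (list length 7)
`hits` takes the values: 0 → 1 → 2 → 3

Answer: 3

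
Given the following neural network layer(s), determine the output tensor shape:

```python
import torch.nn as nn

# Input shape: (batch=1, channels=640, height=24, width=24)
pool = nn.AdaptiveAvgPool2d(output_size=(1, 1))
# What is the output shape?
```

Input: (1, 640, 24, 24) -> Output: (1, 640, 1, 1)

Answer: (1, 640, 1, 1)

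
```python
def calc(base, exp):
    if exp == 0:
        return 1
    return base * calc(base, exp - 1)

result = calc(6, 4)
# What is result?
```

calc(6, 4) = 6 * 6 * 6 * 6 = 1296

Answer: 1296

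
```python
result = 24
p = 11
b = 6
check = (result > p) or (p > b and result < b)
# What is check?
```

Trace:
`result = 24` → result = 24
`p = 11` → p = 11
`b = 6` → b = 6
`check = (result > p) or (p > b and result < b)` → check = True
So check = True

Answer: True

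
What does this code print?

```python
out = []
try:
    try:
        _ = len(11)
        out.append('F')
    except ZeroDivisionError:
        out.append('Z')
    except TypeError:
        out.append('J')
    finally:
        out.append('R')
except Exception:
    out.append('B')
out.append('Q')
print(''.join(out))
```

Execution trace: 'J' (inner except TypeError) → 'R' (inner finally) → 'Q' (after the try/except). Output: JRQ

Answer: JRQ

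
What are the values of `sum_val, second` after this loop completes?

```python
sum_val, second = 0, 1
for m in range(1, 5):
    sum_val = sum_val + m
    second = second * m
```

Sum and factorial of 1 to 4
`sum_val, second` takes the values: (0, 1) → (1, 1) → (3, 1) → (3, 2) → (6, 2) → (6, 6) → (10, 6) → (10, 24)

Answer: 10, 24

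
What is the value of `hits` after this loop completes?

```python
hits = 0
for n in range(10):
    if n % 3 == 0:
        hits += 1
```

Count numbers divisible by 3 in range(10)
`hits` takes the values: 0 → 1 → 2 → 3 → 4

Answer: 4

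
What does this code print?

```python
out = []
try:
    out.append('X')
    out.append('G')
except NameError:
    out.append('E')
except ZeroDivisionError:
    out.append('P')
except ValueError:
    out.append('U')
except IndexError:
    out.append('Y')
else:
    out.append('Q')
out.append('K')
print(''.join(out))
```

Execution trace: 'X' (try body) → 'G' (try body, no exception) → 'Q' (else) → 'K' (after the try/except). Output: XGQK

Answer: XGQK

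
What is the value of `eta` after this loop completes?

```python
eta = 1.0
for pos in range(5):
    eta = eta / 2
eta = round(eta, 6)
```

Halving LR 5 times: 1 / 2^5
`eta` takes the values: 1.0 → 0.5 → 0.25 → 0.125 → 0.0625 → 0.03125

Answer: 0.03125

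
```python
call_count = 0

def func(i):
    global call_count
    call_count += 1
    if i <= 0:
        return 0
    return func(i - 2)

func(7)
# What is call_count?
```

Linear recursion stepping by 2: 5 calls from i=7 down to ≤0.

Answer: 5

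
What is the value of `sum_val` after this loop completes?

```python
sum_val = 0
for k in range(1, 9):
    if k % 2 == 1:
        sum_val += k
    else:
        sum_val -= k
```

Add odd, subtract even
`sum_val` takes the values: 0 → 1 → -1 → 2 → -2 → 3 → -3 → 4 → -4

Answer: -4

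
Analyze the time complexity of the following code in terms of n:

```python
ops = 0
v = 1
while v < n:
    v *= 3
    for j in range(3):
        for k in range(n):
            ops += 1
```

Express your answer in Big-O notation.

Each loop level contributes: log n × 1 × n. Multiplying the contributions gives O(n log n).

Answer: O(n log n)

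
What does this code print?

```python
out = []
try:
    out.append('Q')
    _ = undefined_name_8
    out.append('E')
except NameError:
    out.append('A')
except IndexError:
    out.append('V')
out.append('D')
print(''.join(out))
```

Execution trace: 'Q' (try body) → 'A' (except NameError) → 'D' (after the try/except). Output: QAD

Answer: QAD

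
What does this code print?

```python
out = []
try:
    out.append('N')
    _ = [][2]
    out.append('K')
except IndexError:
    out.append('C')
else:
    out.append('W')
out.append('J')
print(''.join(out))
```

Execution trace: 'N' (try body) → 'C' (except IndexError) → 'J' (after the try/except). Output: NCJ

Answer: NCJ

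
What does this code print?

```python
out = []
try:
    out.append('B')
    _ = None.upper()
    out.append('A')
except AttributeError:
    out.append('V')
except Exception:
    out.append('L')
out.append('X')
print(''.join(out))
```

Execution trace: 'B' (try body) → 'V' (except AttributeError) → 'X' (after the try/except). Output: BVX

Answer: BVX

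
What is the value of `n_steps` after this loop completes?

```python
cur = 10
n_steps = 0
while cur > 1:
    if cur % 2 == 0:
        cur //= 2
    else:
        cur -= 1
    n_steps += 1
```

Steps to reduce 10 to 1
`n_steps` takes the values: 0 → 1 → 2 → 3 → 4

Answer: 4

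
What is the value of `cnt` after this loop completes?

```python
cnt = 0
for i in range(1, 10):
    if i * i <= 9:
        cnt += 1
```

Count numbers where i² ≤ 9
`cnt` takes the values: 0 → 1 → 2 → 3

Answer: 3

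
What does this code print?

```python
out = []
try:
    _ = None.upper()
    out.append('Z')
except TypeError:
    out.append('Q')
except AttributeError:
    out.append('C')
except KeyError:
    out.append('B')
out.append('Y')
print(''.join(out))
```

Execution trace: 'C' (except AttributeError) → 'Y' (after the try/except). Output: CY

Answer: CY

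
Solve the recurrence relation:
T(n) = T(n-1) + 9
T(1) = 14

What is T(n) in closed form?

Unrolling: T(n) = T(1) + 9·(n-1) = 14 + 9(n-1) = 9n + 5.

Answer: T(n) = 9n + 5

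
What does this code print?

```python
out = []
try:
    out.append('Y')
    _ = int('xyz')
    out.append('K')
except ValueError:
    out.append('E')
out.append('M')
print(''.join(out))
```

Execution trace: 'Y' (try body) → 'E' (except ValueError) → 'M' (after the try/except). Output: YEM

Answer: YEM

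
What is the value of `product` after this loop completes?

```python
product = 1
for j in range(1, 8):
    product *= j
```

7! = 5040
`product` takes the values: 1 → 2 → 6 → 24 → 120 → 720 → 5040

Answer: 5040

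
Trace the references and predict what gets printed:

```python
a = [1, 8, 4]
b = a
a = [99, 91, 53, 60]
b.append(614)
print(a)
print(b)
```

Key concept: rebinding vs mutation: a is rebound to a new list, b still points at the original.
Step by step:
`a = [1, 8, 4]` → a = [1, 8, 4]
`b = a` → b = [1, 8, 4] (same object as a)
`a = [99, 91, 53, 60]` → a = [99, 91, 53, 60]
`b.append(614)` → b = [1, 8, 4, 614]
`print(a)` → prints [99, 91, 53, 60]
`print(b)` → prints [1, 8, 4, 614]

Answer:
[99, 91, 53, 60]
[1, 8, 4, 614]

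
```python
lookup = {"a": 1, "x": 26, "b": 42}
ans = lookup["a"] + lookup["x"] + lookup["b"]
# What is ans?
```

Trace:
`lookup = {"a": 1, "x": 26, "b": 42}` → lookup = {'a': 1, 'x': 26, 'b': 42}
`ans = lookup["a"] + lookup["x"] + lookup["b"]` → ans = 69
So ans = 69

Answer: 69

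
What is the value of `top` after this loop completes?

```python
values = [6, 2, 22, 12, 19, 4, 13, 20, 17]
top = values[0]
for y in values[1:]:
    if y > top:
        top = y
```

Maximum of [6, 2, 22, 12, 19, 4, 13, 20, 17]
`top` takes the values: 6 → 22

Answer: 22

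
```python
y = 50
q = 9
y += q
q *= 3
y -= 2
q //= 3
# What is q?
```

Trace:
`y = 50` → y = 50
`q = 9` → q = 9
`y += q` → y = 59
`q *= 3` → q = 27
`y -= 2` → y = 57
`q //= 3` → q = 9
So q = 9

Answer: 9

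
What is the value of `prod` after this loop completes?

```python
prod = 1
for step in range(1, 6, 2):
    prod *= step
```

Product of 1, 3, 5, ... up to 5
`prod` takes the values: 1 → 3 → 15

Answer: 15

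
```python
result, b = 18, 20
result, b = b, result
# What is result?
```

Trace:
`result, b = 18, 20` → result = 18; b = 20
`result, b = b, result` → result = 20; b = 18
So result = 20

Answer: 20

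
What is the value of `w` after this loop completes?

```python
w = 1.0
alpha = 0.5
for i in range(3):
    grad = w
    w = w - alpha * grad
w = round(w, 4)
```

Gradient descent: w = 1.0 * (1 - 0.5)^3
`w` takes the values: 1.0 → 0.5 → 0.25 → 0.125

Answer: 0.125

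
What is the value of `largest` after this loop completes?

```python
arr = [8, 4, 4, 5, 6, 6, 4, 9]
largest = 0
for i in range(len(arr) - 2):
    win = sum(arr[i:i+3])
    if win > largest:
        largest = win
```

Max sum of 3-element window in [8, 4, 4, 5, 6, 6, 4, 9]
`largest` takes the values: 0 → 16 → 17 → 19

Answer: 19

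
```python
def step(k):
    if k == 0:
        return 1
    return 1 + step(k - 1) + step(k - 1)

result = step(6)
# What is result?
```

step(k) = 1 + 2·step(k-1), step(0)=1. Closed form: (1+1)·2^6 - 1 = 127.

Answer: 127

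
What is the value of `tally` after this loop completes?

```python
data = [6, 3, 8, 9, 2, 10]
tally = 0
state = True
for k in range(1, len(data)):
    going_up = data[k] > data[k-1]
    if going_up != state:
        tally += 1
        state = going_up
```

Count direction changes in [6, 3, 8, 9, 2, 10]
`tally` takes the values: 0 → 1 → 2 → 3 → 4

Answer: 4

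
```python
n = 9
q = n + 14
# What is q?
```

Trace:
`n = 9` → n = 9
`q = n + 14` → q = 23
So q = 23

Answer: 23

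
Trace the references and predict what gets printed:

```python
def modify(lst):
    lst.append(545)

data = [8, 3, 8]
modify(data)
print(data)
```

Key concept: function modifies passed list.
Step by step:
`data = [8, 3, 8]` → data = [8, 3, 8]
`modify(data)` → data = [8, 3, 8, 545]
`print(data)` → prints [8, 3, 8, 545]

Answer: [8, 3, 8, 545]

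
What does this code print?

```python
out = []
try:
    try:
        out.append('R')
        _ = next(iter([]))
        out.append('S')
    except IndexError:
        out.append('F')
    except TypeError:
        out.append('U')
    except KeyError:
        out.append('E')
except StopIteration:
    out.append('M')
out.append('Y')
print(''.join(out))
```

Execution trace: 'R' (try body) → 'M' (outer except StopIteration) → 'Y' (after the try/except). Output: RMY

Answer: RMY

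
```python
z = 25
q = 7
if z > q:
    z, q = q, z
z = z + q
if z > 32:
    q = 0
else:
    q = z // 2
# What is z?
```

Trace:
`z = 25` → z = 25
`q = 7` → q = 7
`if z > q: ...` → z > q is True → z = 7; q = 25
`z = z + q` → z = 32
`if z > 32: ...` → z > 32 is False, take else branch → q = 16
So z = 32

Answer: 32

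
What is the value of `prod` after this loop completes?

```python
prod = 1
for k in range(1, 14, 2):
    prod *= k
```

Product of 1, 3, 5, ... up to 13
`prod` takes the values: 1 → 3 → 15 → 105 → 945 → 10395 → 135135

Answer: 135135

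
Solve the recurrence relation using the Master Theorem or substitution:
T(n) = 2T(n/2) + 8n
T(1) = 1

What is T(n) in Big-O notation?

By Master Theorem: a=2, b=2, f(n)=8n. Since log_2(2) = 1 and f(n) = Θ(n^1), Case 2 applies. T(n) = O(n log n).

Answer: O(n log n)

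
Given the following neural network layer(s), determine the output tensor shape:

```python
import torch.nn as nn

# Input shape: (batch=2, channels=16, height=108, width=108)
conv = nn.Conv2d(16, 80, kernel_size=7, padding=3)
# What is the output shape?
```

Input: (2, 16, 108, 108) -> Output: (2, 80, 108, 108)

Answer: (2, 80, 108, 108)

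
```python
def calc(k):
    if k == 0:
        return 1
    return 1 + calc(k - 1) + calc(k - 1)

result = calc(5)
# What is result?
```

calc(k) = 1 + 2·calc(k-1), calc(0)=1. Closed form: (1+1)·2^5 - 1 = 63.

Answer: 63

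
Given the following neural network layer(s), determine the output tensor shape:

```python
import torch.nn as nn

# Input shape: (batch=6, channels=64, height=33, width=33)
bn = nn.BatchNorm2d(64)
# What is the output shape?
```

Input: (6, 64, 33, 33) -> Output: (6, 64, 33, 33)

Answer: (6, 64, 33, 33)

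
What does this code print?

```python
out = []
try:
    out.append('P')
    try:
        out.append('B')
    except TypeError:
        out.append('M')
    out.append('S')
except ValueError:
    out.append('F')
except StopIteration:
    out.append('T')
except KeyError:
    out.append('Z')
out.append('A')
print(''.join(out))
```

Execution trace: 'P' (try body) → 'B' (inner try body, no exception) → 'S' (try body, no exception) → 'A' (after the try/except). Output: PBSA

Answer: PBSA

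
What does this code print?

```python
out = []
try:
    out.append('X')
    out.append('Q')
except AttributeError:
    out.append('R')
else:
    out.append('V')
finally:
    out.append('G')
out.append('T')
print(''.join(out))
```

Execution trace: 'X' (try body) → 'Q' (try body, no exception) → 'V' (else) → 'G' (finally) → 'T' (after the try/except). Output: XQVGT

Answer: XQVGT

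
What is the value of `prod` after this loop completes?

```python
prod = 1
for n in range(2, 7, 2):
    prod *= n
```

Product of even numbers 2 to 6
`prod` takes the values: 1 → 2 → 8 → 48

Answer: 48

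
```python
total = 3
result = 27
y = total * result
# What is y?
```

Trace:
`total = 3` → total = 3
`result = 27` → result = 27
`y = total * result` → y = 81
So y = 81

Answer: 81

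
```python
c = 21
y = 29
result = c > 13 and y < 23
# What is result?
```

Trace:
`c = 21` → c = 21
`y = 29` → y = 29
`result = c > 13 and y < 23` → result = False
So result = False

Answer: False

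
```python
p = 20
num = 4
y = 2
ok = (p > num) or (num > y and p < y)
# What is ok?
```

Trace:
`p = 20` → p = 20
`num = 4` → num = 4
`y = 2` → y = 2
`ok = (p > num) or (num > y and p < y)` → ok = True
So ok = True

Answer: True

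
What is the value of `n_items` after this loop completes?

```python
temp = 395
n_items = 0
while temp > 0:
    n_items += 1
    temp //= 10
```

Count digits by repeated division by 10
`n_items` takes the values: 0 → 1 → 2 → 3

Answer: 3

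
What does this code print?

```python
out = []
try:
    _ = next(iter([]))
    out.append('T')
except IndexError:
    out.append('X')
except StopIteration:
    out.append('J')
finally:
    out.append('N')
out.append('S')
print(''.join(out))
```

Execution trace: 'J' (except StopIteration) → 'N' (finally) → 'S' (after the try/except). Output: JNS

Answer: JNS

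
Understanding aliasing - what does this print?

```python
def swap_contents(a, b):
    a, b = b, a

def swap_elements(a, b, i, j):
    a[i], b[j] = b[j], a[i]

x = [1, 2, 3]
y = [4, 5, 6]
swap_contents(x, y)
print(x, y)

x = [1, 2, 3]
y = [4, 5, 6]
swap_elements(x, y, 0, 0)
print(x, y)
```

Key concept: parameter rebinding vs mutation.
Step by step:
`x = [1, 2, 3]` → x = [1, 2, 3]
`y = [4, 5, 6]` → y = [4, 5, 6]
`swap_contents(x, y)` → no visible change to tracked variables
`print(x, y)` → prints [1, 2, 3] [4, 5, 6]
`x = [1, 2, 3]` → x = [1, 2, 3]
`y = [4, 5, 6]` → y = [4, 5, 6]
`swap_elements(x, y, 0, 0)` → x = [4, 2, 3]; y = [1, 5, 6]
`print(x, y)` → prints [4, 2, 3] [1, 5, 6]

Answer:
[1, 2, 3] [4, 5, 6]
[4, 2, 3] [1, 5, 6]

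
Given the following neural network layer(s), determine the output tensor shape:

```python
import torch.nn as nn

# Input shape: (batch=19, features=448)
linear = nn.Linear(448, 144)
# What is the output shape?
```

Input: (19, 448) -> Output: (19, 144)

Answer: (19, 144)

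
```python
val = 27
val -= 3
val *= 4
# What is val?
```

Trace:
`val = 27` → val = 27
`val -= 3` → val = 24
`val *= 4` → val = 96
So val = 96

Answer: 96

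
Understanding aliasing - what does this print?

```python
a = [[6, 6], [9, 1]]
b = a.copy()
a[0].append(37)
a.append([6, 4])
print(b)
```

Key concept: shallow copy with nested lists.
Step by step:
`a = [[6, 6], [9, 1]]` → a = [[6, 6], [9, 1]]
`b = a.copy()` → b = [[6, 6], [9, 1]]
`a[0].append(37)` → a = [[6, 6, 37], [9, 1]]; b = [[6, 6, 37], [9, 1]]
`a.append([6, 4])` → a = [[6, 6, 37], [9, 1], [6, 4]]
`print(b)` → prints [[6, 6, 37], [9, 1]]

Answer: [[6, 6, 37], [9, 1]]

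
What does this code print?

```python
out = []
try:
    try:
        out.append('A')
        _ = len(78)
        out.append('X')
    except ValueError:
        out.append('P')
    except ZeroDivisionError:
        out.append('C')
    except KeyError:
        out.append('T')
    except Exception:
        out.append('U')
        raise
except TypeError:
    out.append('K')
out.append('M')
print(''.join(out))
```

Execution trace: 'A' (inner try body) → 'U' (inner except Exception) → 'K' (outer except TypeError) → 'M' (after the try/except). Output: AUKM

Answer: AUKM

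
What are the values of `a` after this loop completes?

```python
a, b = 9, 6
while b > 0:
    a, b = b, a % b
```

GCD of 9 and 6
`a` takes the values: 9 → 6 → 3

Answer: 3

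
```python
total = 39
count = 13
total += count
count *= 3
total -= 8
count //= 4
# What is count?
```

Trace:
`total = 39` → total = 39
`count = 13` → count = 13
`total += count` → total = 52
`count *= 3` → count = 39
`total -= 8` → total = 44
`count //= 4` → count = 9
So count = 9

Answer: 9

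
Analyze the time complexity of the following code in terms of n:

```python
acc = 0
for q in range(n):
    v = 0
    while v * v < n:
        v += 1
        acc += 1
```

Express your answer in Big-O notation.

Each loop level contributes: n × √n. Multiplying the contributions gives O(n√n).

Answer: O(n√n)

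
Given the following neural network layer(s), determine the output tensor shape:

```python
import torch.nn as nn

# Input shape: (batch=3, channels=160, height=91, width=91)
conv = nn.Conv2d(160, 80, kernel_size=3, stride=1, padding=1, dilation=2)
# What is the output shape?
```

Input: (3, 160, 91, 91) -> Output: (3, 80, 89, 89)

Answer: (3, 80, 89, 89)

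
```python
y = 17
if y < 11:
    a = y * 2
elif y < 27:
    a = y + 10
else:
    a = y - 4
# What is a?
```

Trace:
`y = 17` → y = 17
`if y < 11: ...` → y < 11 is False, y < 27 is True → a = 27
So a = 27

Answer: 27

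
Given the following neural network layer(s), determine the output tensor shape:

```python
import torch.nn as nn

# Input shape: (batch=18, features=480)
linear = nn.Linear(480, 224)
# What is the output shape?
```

Input: (18, 480) -> Output: (18, 224)

Answer: (18, 224)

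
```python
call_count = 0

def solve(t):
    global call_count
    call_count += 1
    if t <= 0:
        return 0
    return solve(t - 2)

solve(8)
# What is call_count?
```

Linear recursion stepping by 2: 5 calls from t=8 down to ≤0.

Answer: 5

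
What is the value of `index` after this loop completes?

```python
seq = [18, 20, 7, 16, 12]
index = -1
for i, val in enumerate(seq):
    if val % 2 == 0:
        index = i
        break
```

First even number index in [18, 20, 7, 16, 12]
`index` takes the values: -1 → 0

Answer: 0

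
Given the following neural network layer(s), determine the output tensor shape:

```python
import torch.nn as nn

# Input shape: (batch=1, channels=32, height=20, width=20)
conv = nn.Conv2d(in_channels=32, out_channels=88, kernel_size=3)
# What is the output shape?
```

Input: (1, 32, 20, 20) -> Output: (1, 88, 18, 18)

Answer: (1, 88, 18, 18)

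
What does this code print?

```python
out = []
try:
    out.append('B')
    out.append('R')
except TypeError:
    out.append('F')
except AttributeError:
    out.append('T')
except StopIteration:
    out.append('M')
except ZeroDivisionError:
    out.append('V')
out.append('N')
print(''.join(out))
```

Execution trace: 'B' (try body) → 'R' (try body, no exception) → 'N' (after the try/except). Output: BRN

Answer: BRN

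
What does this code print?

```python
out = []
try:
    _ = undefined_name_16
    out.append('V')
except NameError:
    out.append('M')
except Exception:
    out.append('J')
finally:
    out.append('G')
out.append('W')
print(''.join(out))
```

Execution trace: 'M' (except NameError) → 'G' (finally) → 'W' (after the try/except). Output: MGW

Answer: MGW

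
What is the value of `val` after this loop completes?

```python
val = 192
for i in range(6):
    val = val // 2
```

Halve 6 times: 192 // 2^6 = 3
`val` takes the values: 192 → 96 → 48 → 24 → 12 → 6 → 3

Answer: 3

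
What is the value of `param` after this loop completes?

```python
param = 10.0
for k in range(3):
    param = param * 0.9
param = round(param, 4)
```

Exponential decay: 10.0 * 0.9^3
`param` takes the values: 10.0 → 9.0 → 8.1 → 7.29

Answer: 7.29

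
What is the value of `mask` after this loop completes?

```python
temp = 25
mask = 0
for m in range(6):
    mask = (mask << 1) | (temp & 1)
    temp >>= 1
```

Reverse lowest 6 bits of 25
`mask` takes the values: 0 → 1 → 2 → 4 → 9 → 19 → 38

Answer: 38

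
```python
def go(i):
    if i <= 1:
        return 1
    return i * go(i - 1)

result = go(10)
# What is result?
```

go(10) = 10 * 9 * 8 * 7 * 6 * 5 * 4 * 3 * 2 * 1 = 3628800

Answer: 3628800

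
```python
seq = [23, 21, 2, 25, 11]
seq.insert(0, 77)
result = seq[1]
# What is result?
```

Trace:
`seq = [23, 21, 2, 25, 11]` → seq = [23, 21, 2, 25, 11]
`seq.insert(0, 77)` → seq = [77, 23, 21, 2, 25, 11]
`result = seq[1]` → result = 23
So result = 23

Answer: 23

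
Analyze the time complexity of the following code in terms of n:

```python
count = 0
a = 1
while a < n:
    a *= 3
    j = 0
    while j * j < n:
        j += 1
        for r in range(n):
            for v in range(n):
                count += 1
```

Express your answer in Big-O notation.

Each loop level contributes: log n × √n × n × n. Multiplying the contributions gives O(n^2√n log n).

Answer: O(n^2√n log n)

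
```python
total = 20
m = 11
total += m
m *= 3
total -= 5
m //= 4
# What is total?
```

Trace:
`total = 20` → total = 20
`m = 11` → m = 11
`total += m` → total = 31
`m *= 3` → m = 33
`total -= 5` → total = 26
`m //= 4` → m = 8
So total = 26

Answer: 26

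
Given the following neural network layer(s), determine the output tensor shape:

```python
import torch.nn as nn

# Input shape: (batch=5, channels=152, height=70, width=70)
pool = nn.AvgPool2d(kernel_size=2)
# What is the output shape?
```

Input: (5, 152, 70, 70) -> Output: (5, 152, 35, 35)

Answer: (5, 152, 35, 35)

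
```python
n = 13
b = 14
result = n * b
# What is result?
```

Trace:
`n = 13` → n = 13
`b = 14` → b = 14
`result = n * b` → result = 182
So result = 182

Answer: 182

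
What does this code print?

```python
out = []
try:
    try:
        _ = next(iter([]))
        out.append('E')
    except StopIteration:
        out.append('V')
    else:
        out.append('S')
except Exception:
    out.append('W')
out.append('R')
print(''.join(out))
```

Execution trace: 'V' (inner except StopIteration) → 'R' (after the try/except). Output: VR

Answer: VR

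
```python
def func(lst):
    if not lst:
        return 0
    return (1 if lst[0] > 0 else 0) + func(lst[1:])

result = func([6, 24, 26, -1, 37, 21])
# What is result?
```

Count of positive elements in [6, 24, 26, -1, 37, 21] = 5

Answer: 5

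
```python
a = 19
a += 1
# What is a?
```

Trace:
`a = 19` → a = 19
`a += 1` → a = 20
So a = 20

Answer: 20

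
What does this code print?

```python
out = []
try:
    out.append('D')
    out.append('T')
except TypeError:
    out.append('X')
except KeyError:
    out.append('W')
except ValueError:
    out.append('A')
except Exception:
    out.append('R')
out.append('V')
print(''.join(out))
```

Execution trace: 'D' (try body) → 'T' (try body, no exception) → 'V' (after the try/except). Output: DTV

Answer: DTV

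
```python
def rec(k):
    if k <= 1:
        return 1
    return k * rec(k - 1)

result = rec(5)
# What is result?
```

rec(5) = 5 * 4 * 3 * 2 * 1 = 120

Answer: 120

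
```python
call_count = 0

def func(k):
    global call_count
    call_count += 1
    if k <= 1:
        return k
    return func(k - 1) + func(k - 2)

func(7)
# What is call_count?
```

Calls(k) = 1 + Calls(k-1) + Calls(k-2); Calls(0)=Calls(1)=1. For k=7 this gives 41.

Answer: 41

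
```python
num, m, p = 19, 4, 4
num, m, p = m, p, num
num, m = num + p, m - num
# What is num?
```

Trace:
`num, m, p = 19, 4, 4` → num = 19; m = 4; p = 4
`num, m, p = m, p, num` → num = 4; m = 4; p = 19
`num, m = num + p, m - num` → num = 23; m = 0
So num = 23

Answer: 23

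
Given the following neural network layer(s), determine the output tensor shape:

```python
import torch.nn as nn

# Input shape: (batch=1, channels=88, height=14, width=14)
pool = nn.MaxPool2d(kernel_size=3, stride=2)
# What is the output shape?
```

Input: (1, 88, 14, 14) -> Output: (1, 88, 6, 6)

Answer: (1, 88, 6, 6)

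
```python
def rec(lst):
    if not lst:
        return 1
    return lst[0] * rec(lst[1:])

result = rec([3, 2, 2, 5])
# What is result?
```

Product over [3, 2, 2, 5] = 3 * 2 * 2 * 5 = 60

Answer: 60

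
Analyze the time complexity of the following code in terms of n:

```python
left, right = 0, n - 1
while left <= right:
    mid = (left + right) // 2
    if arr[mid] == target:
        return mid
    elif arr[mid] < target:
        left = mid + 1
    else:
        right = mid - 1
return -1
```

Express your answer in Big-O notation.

This is Binary search in a sorted array. Time complexity: O(log n).

Answer: O(log n)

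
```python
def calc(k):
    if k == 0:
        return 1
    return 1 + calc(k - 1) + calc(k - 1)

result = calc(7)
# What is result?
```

calc(k) = 1 + 2·calc(k-1), calc(0)=1. Closed form: (1+1)·2^7 - 1 = 255.

Answer: 255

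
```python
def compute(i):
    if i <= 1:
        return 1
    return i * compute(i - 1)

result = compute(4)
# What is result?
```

compute(4) = 4 * 3 * 2 * 1 = 24

Answer: 24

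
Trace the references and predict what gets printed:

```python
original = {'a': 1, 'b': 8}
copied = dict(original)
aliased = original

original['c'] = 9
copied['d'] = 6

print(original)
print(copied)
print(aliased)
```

Key concept: dict() creates copy, assignment creates alias.
Step by step:
`original = {'a': 1, 'b': 8}` → original = {'a': 1, 'b': 8}
`copied = dict(original)` → copied = {'a': 1, 'b': 8}
`aliased = original` → aliased = {'a': 1, 'b': 8} (same object as original)
`original['c'] = 9` → original = {'a': 1, 'b': 8, 'c': 9} (same object as aliased); aliased = {'a': 1, 'b': 8, 'c': 9} (same object as original)
`copied['d'] = 6` → copied = {'a': 1, 'b': 8, 'd': 6}
`print(original)` → prints {'a': 1, 'b': 8, 'c': 9}
`print(copied)` → prints {'a': 1, 'b': 8, 'd': 6}
`print(aliased)` → prints {'a': 1, 'b': 8, 'c': 9}

Answer:
{'a': 1, 'b': 8, 'c': 9}
{'a': 1, 'b': 8, 'd': 6}
{'a': 1, 'b': 8, 'c': 9}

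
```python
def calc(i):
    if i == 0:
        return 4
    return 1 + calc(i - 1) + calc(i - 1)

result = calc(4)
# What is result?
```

calc(i) = 1 + 2·calc(i-1), calc(0)=4. Closed form: (4+1)·2^4 - 1 = 79.

Answer: 79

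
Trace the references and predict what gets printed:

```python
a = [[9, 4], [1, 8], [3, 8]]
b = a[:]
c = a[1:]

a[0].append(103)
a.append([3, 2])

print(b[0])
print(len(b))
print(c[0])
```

Key concept: slice with nested mutation.
Step by step:
`a = [[9, 4], [1, 8], [3, 8]]` → a = [[9, 4], [1, 8], [3, 8]]
`b = a[:]` → b = [[9, 4], [1, 8], [3, 8]]
`c = a[1:]` → c = [[1, 8], [3, 8]]
`a[0].append(103)` → a = [[9, 4, 103], [1, 8], [3, 8]]; b = [[9, 4, 103], [1, 8], [3, 8]]
`a.append([3, 2])` → a = [[9, 4, 103], [1, 8], [3, 8], [3, 2]]
`print(b[0])` → prints [9, 4, 103]
`print(len(b))` → prints 3
`print(c[0])` → prints [1, 8]

Answer:
[9, 4, 103]
3
[1, 8]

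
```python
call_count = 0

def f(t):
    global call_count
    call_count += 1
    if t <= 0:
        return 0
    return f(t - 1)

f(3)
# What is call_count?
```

Linear recursion stepping by 1: 4 calls from t=3 down to ≤0.

Answer: 4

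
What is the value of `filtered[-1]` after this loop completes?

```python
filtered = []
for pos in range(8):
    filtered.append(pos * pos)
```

Last element of squares 0 to 7
`filtered` takes the values: [] → [0] → [0, 1] → [0, 1, 4] → [0, 1, 4, 9] → [0, 1, 4, 9, 16] → [0, 1, 4, 9, 16, 25] → [0, 1, 4, 9, 16, 25, 36] → [0, 1, 4, 9, 16, 25, 36, 49]
So `filtered[-1]` = 49

Answer: 49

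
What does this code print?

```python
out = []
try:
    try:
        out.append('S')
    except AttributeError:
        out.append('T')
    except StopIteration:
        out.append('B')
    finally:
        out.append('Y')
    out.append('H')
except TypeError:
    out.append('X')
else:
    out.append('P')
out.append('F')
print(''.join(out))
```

Execution trace: 'S' (inner try body, no exception) → 'Y' (inner finally) → 'H' (try body, no exception) → 'P' (else) → 'F' (after the try/except). Output: SYHPF

Answer: SYHPF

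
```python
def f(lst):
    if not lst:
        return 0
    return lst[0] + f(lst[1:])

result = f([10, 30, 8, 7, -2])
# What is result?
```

10 + 30 + 8 + 7 + (-2) + 0 = 53

Answer: 53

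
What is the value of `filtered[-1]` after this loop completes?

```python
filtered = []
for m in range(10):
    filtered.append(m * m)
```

Last element of squares 0 to 9
`filtered` takes the values: [] → [0] → [0, 1] → [0, 1, 4] → [0, 1, 4, 9] → [0, 1, 4, 9, 16] → [0, 1, 4, 9, 16, 25] → [0, 1, 4, 9, 16, 25, 36] → [0, 1, 4, 9, 16, 25, 36, 49] → [0, 1, 4, 9, 16, 25, 36, 49, 64] → [0, 1, 4, 9, 16, 25, 36, 49, 64, 81]
So `filtered[-1]` = 81

Answer: 81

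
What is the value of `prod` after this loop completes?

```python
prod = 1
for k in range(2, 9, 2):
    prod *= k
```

Product of even numbers 2 to 8
`prod` takes the values: 1 → 2 → 8 → 48 → 384

Answer: 384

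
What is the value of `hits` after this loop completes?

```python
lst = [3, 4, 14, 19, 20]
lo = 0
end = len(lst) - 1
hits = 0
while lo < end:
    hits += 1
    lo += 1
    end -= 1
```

Iterations until pointers meet (list length 5)
`hits` takes the values: 0 → 1 → 2

Answer: 2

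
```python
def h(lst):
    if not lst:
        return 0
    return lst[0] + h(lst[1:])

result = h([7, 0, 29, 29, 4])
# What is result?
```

7 + 0 + 29 + 29 + 4 + 0 = 69

Answer: 69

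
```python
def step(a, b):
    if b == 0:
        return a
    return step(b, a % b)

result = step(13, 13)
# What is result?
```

step(13, 13) -> step(13, 0) -> 13

Answer: 13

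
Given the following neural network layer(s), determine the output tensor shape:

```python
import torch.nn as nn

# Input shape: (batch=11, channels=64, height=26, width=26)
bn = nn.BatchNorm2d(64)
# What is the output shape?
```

Input: (11, 64, 26, 26) -> Output: (11, 64, 26, 26)

Answer: (11, 64, 26, 26)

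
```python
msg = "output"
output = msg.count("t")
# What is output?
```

Trace:
`msg = "output"` → msg = 'output'
`output = msg.count("t")` → output = 2
So output = 2

Answer: 2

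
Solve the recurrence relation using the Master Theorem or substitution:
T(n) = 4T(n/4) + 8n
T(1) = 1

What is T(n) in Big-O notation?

By Master Theorem: a=4, b=4, f(n)=8n. Since log_4(4) = 1 and f(n) = Θ(n^1), Case 2 applies. T(n) = O(n log n).

Answer: O(n log n)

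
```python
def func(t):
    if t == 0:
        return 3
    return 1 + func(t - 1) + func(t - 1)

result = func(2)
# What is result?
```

func(t) = 1 + 2·func(t-1), func(0)=3. Closed form: (3+1)·2^2 - 1 = 15.

Answer: 15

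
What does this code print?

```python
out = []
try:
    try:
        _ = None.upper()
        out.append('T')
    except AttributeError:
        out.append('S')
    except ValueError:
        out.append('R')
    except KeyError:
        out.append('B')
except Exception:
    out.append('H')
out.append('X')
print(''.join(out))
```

Execution trace: 'S' (inner except AttributeError) → 'X' (after the try/except). Output: SX

Answer: SX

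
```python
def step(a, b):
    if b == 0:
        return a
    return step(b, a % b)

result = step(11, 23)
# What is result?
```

step(11, 23) -> step(23, 11) -> step(11, 1) -> step(1, 0) -> 1

Answer: 1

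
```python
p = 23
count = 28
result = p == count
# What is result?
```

Trace:
`p = 23` → p = 23
`count = 28` → count = 28
`result = p == count` → result = False
So result = False

Answer: False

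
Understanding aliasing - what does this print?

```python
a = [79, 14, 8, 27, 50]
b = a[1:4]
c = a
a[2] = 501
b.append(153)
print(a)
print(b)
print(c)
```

Key concept: slice vs alias.
Step by step:
`a = [79, 14, 8, 27, 50]` → a = [79, 14, 8, 27, 50]
`b = a[1:4]` → b = [14, 8, 27]
`c = a` → c = [79, 14, 8, 27, 50] (same object as a)
`a[2] = 501` → a = [79, 14, 501, 27, 50] (same object as c); c = [79, 14, 501, 27, 50] (same object as a)
`b.append(153)` → b = [14, 8, 27, 153]
`print(a)` → prints [79, 14, 501, 27, 50]
`print(b)` → prints [14, 8, 27, 153]
`print(c)` → prints [79, 14, 501, 27, 50]

Answer:
[79, 14, 501, 27, 50]
[14, 8, 27, 153]
[79, 14, 501, 27, 50]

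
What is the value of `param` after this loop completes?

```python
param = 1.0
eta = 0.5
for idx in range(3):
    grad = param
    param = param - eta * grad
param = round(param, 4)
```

Gradient descent: w = 1.0 * (1 - 0.5)^3
`param` takes the values: 1.0 → 0.5 → 0.25 → 0.125

Answer: 0.125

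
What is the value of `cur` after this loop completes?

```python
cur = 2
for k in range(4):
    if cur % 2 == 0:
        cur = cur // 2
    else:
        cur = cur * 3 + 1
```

Collatz-style transformation from 2
`cur` takes the values: 2 → 1 → 4 → 2 → 1

Answer: 1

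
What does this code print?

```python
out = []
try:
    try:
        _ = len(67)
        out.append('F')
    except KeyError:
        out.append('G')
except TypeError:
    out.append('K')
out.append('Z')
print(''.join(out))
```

Execution trace: 'K' (outer except TypeError) → 'Z' (after the try/except). Output: KZ

Answer: KZ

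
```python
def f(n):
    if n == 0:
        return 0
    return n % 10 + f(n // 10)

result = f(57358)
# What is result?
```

Sum of digits of 57358: 8 + 5 + 3 + 7 + 5 = 28

Answer: 28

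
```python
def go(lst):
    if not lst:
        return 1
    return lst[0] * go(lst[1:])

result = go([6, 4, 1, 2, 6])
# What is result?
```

Product over [6, 4, 1, 2, 6] = 6 * 4 * 1 * 2 * 6 = 288

Answer: 288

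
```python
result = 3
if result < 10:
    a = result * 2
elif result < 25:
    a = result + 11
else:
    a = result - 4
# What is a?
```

Trace:
`result = 3` → result = 3
`if result < 10: ...` → result < 10 is True → a = 6
So a = 6

Answer: 6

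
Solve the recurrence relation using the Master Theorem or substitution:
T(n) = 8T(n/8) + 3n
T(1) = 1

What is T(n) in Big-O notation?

By Master Theorem: a=8, b=8, f(n)=3n. Since log_8(8) = 1 and f(n) = Θ(n^1), Case 2 applies. T(n) = O(n log n).

Answer: O(n log n)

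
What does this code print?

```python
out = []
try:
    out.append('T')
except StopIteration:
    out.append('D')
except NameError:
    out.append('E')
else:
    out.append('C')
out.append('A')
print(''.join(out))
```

Execution trace: 'T' (try body, no exception) → 'C' (else) → 'A' (after the try/except). Output: TCA

Answer: TCA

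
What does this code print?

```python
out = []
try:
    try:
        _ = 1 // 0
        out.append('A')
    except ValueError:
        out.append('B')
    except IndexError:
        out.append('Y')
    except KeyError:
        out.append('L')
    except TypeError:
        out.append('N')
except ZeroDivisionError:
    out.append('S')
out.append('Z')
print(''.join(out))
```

Execution trace: 'S' (outer except ZeroDivisionError) → 'Z' (after the try/except). Output: SZ

Answer: SZ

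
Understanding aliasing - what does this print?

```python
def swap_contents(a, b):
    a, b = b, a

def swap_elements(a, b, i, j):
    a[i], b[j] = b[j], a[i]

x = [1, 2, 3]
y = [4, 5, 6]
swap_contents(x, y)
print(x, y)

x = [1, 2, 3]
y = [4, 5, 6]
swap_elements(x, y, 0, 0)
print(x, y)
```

Key concept: parameter rebinding vs mutation.
Step by step:
`x = [1, 2, 3]` → x = [1, 2, 3]
`y = [4, 5, 6]` → y = [4, 5, 6]
`swap_contents(x, y)` → no visible change to tracked variables
`print(x, y)` → prints [1, 2, 3] [4, 5, 6]
`x = [1, 2, 3]` → x = [1, 2, 3]
`y = [4, 5, 6]` → y = [4, 5, 6]
`swap_elements(x, y, 0, 0)` → x = [4, 2, 3]; y = [1, 5, 6]
`print(x, y)` → prints [4, 2, 3] [1, 5, 6]

Answer:
[1, 2, 3] [4, 5, 6]
[4, 2, 3] [1, 5, 6]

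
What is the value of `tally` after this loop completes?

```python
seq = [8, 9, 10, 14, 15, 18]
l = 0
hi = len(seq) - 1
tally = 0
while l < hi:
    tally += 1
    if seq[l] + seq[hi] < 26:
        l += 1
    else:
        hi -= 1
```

Steps to find pair summing to 26
`tally` takes the values: 0 → 1 → 2 → 3 → 4 → 5

Answer: 5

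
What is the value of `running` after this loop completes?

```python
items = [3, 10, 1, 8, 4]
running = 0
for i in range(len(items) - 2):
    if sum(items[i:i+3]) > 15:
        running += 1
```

Count windows with sum > 15
`running` takes the values: 0 → 1

Answer: 1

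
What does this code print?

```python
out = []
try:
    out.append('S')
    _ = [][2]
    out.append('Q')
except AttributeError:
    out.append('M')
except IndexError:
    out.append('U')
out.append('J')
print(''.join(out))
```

Execution trace: 'S' (try body) → 'U' (except IndexError) → 'J' (after the try/except). Output: SUJ

Answer: SUJ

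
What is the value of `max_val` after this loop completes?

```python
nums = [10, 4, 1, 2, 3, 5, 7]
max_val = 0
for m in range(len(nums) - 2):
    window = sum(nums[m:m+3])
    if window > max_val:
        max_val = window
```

Max sum of 3-element window in [10, 4, 1, 2, 3, 5, 7]
`max_val` takes the values: 0 → 15

Answer: 15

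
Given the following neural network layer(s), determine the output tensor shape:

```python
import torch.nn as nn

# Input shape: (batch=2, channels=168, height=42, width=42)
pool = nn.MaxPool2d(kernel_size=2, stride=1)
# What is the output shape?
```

Input: (2, 168, 42, 42) -> Output: (2, 168, 41, 41)

Answer: (2, 168, 41, 41)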